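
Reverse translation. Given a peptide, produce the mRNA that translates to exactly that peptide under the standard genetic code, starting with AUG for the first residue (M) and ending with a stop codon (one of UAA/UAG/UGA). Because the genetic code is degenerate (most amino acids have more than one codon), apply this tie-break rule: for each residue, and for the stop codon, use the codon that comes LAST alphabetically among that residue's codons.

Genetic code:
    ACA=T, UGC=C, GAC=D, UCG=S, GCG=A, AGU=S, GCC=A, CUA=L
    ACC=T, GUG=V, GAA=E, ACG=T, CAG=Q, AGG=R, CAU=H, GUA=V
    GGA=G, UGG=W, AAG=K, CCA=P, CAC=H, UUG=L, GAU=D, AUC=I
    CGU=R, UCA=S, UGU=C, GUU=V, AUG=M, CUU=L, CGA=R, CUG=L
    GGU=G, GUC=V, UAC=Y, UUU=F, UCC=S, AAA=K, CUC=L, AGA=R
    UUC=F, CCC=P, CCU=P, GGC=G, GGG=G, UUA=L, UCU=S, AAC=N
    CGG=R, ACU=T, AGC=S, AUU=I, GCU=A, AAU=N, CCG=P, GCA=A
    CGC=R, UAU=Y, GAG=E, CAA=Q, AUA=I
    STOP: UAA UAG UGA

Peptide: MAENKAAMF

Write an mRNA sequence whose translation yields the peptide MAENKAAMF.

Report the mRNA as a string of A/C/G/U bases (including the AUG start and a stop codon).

Answer: mRNA: AUGGCUGAGAAUAAGGCUGCUAUGUUUUGA

Derivation:
residue 1: M -> AUG (start codon)
residue 2: A codons sorted = GCA,GCC,GCG,GCU -> pick last = GCU
residue 3: E codons sorted = GAA,GAG -> pick last = GAG
residue 4: N codons sorted = AAC,AAU -> pick last = AAU
residue 5: K codons sorted = AAA,AAG -> pick last = AAG
residue 6: A codons sorted = GCA,GCC,GCG,GCU -> pick last = GCU
residue 7: A codons sorted = GCA,GCC,GCG,GCU -> pick last = GCU
residue 8: M -> AUG (only codon)
residue 9: F codons sorted = UUC,UUU -> pick last = UUU
terminator: stop codons sorted = UAA,UAG,UGA -> pick last = UGA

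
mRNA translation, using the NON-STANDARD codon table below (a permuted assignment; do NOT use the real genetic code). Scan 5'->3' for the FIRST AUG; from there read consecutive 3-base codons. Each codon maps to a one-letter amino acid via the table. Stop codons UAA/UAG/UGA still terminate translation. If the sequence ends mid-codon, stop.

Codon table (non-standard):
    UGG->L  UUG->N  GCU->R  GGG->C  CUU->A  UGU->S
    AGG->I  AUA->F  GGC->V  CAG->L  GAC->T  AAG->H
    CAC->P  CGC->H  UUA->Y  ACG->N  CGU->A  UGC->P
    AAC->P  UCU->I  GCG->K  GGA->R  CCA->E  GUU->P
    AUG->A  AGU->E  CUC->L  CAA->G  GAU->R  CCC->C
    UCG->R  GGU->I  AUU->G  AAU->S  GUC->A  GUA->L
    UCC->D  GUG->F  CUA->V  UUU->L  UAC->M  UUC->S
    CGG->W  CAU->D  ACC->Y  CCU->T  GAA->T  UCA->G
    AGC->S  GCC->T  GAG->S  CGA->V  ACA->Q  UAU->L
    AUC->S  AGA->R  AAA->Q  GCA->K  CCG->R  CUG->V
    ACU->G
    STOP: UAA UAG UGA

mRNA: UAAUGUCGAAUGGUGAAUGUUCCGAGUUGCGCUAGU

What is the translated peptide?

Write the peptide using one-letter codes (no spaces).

Answer: ARSITSDSNH

Derivation:
start AUG at pos 2
pos 2: AUG -> A; peptide=A
pos 5: UCG -> R; peptide=AR
pos 8: AAU -> S; peptide=ARS
pos 11: GGU -> I; peptide=ARSI
pos 14: GAA -> T; peptide=ARSIT
pos 17: UGU -> S; peptide=ARSITS
pos 20: UCC -> D; peptide=ARSITSD
pos 23: GAG -> S; peptide=ARSITSDS
pos 26: UUG -> N; peptide=ARSITSDSN
pos 29: CGC -> H; peptide=ARSITSDSNH
pos 32: UAG -> STOP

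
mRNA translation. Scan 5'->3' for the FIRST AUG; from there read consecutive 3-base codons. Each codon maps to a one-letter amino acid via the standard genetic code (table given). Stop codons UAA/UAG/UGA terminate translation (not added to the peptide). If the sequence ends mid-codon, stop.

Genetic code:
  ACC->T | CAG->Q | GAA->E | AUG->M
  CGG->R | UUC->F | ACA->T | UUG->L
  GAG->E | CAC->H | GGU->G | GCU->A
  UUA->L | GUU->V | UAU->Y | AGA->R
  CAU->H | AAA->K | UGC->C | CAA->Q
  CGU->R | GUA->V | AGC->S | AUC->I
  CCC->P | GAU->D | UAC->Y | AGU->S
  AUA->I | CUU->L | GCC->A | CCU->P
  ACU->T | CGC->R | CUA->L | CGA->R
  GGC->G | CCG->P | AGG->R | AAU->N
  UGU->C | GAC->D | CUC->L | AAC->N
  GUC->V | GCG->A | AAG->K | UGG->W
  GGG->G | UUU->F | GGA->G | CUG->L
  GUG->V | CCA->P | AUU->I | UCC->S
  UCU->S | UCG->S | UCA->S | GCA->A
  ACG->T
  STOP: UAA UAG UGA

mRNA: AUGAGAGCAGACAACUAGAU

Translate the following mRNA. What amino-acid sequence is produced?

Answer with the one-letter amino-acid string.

start AUG at pos 0
pos 0: AUG -> M; peptide=M
pos 3: AGA -> R; peptide=MR
pos 6: GCA -> A; peptide=MRA
pos 9: GAC -> D; peptide=MRAD
pos 12: AAC -> N; peptide=MRADN
pos 15: UAG -> STOP

Answer: MRADN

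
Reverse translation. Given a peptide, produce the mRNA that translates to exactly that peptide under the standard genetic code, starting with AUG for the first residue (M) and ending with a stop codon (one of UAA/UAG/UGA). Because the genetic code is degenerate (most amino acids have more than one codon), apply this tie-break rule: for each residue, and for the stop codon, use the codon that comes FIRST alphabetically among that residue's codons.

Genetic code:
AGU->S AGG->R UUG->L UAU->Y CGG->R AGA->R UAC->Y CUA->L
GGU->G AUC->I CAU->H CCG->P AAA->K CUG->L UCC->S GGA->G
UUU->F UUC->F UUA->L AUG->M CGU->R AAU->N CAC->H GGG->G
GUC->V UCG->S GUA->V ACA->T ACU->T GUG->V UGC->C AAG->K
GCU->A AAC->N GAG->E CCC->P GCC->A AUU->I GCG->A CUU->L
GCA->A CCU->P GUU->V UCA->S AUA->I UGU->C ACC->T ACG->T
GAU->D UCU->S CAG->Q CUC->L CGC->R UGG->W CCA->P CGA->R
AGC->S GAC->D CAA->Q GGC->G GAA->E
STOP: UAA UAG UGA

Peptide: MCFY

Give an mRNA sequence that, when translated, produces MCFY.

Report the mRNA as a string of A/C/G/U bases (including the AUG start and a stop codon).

Answer: mRNA: AUGUGCUUCUACUAA

Derivation:
residue 1: M -> AUG (start codon)
residue 2: C codons sorted = UGC,UGU -> pick first = UGC
residue 3: F codons sorted = UUC,UUU -> pick first = UUC
residue 4: Y codons sorted = UAC,UAU -> pick first = UAC
terminator: stop codons sorted = UAA,UAG,UGA -> pick first = UAA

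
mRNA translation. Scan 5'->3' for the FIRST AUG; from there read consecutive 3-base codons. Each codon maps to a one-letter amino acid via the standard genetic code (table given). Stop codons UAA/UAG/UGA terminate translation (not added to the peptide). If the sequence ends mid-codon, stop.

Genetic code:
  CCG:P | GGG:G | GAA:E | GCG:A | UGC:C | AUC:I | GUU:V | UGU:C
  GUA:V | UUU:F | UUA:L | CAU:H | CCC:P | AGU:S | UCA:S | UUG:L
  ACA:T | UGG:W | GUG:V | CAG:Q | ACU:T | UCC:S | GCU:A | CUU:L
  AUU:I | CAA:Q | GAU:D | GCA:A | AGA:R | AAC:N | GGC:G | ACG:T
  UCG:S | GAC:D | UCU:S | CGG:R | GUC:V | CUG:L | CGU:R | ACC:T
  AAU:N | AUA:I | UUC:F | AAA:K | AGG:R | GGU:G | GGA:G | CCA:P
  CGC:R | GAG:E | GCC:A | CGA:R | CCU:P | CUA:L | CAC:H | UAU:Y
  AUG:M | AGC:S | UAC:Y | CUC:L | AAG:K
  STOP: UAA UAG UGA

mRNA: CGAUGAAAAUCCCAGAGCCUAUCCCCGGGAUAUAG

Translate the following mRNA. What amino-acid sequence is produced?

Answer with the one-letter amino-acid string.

start AUG at pos 2
pos 2: AUG -> M; peptide=M
pos 5: AAA -> K; peptide=MK
pos 8: AUC -> I; peptide=MKI
pos 11: CCA -> P; peptide=MKIP
pos 14: GAG -> E; peptide=MKIPE
pos 17: CCU -> P; peptide=MKIPEP
pos 20: AUC -> I; peptide=MKIPEPI
pos 23: CCC -> P; peptide=MKIPEPIP
pos 26: GGG -> G; peptide=MKIPEPIPG
pos 29: AUA -> I; peptide=MKIPEPIPGI
pos 32: UAG -> STOP

Answer: MKIPEPIPGI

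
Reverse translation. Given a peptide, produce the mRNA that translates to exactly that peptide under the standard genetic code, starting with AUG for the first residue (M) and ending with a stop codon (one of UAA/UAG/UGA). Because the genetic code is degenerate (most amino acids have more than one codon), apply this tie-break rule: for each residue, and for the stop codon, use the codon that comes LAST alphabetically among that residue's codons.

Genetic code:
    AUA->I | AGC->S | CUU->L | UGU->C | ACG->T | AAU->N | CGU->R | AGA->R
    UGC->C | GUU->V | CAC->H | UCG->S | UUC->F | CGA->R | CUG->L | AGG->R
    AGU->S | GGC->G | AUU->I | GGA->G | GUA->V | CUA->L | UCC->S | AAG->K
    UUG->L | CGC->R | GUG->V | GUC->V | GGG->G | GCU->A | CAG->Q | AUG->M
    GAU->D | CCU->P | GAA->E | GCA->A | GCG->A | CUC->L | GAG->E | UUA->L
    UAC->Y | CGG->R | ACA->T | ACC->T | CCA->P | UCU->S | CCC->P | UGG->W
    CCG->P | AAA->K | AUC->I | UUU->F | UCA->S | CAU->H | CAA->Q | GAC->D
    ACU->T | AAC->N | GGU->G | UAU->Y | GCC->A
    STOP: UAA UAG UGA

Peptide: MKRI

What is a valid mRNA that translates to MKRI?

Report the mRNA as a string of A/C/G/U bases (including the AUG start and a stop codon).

residue 1: M -> AUG (start codon)
residue 2: K codons sorted = AAA,AAG -> pick last = AAG
residue 3: R codons sorted = AGA,AGG,CGA,CGC,CGG,CGU -> pick last = CGU
residue 4: I codons sorted = AUA,AUC,AUU -> pick last = AUU
terminator: stop codons sorted = UAA,UAG,UGA -> pick last = UGA

Answer: mRNA: AUGAAGCGUAUUUGA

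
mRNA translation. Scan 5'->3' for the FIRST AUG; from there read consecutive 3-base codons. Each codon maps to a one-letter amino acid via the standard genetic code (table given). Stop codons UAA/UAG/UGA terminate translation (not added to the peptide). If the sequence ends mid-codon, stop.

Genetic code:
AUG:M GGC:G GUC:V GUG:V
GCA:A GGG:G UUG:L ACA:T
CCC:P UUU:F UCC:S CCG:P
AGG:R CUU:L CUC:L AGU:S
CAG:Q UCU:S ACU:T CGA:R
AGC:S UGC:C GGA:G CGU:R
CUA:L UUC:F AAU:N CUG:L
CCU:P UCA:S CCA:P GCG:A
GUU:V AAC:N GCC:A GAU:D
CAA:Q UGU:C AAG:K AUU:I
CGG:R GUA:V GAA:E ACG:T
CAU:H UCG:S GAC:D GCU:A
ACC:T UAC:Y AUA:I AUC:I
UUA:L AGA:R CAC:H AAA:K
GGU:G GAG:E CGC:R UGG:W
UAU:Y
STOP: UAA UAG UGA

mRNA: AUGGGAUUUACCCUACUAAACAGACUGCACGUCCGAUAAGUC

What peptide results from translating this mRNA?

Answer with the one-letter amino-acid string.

start AUG at pos 0
pos 0: AUG -> M; peptide=M
pos 3: GGA -> G; peptide=MG
pos 6: UUU -> F; peptide=MGF
pos 9: ACC -> T; peptide=MGFT
pos 12: CUA -> L; peptide=MGFTL
pos 15: CUA -> L; peptide=MGFTLL
pos 18: AAC -> N; peptide=MGFTLLN
pos 21: AGA -> R; peptide=MGFTLLNR
pos 24: CUG -> L; peptide=MGFTLLNRL
pos 27: CAC -> H; peptide=MGFTLLNRLH
pos 30: GUC -> V; peptide=MGFTLLNRLHV
pos 33: CGA -> R; peptide=MGFTLLNRLHVR
pos 36: UAA -> STOP

Answer: MGFTLLNRLHVR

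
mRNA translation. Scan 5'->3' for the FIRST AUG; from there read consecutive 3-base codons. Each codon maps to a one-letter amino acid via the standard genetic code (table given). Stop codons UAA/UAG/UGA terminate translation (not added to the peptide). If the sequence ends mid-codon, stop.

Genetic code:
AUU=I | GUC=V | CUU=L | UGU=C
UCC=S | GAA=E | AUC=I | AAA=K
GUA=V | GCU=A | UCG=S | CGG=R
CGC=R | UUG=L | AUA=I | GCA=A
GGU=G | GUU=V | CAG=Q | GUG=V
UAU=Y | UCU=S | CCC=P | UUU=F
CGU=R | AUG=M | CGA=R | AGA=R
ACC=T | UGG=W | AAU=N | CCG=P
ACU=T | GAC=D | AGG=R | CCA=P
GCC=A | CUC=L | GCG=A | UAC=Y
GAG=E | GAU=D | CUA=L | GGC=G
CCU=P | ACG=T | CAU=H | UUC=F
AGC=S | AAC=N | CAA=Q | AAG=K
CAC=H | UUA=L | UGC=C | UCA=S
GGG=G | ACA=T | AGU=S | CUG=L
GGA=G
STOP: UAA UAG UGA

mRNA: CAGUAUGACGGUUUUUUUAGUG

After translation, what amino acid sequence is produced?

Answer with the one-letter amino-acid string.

Answer: MTVFLV

Derivation:
start AUG at pos 4
pos 4: AUG -> M; peptide=M
pos 7: ACG -> T; peptide=MT
pos 10: GUU -> V; peptide=MTV
pos 13: UUU -> F; peptide=MTVF
pos 16: UUA -> L; peptide=MTVFL
pos 19: GUG -> V; peptide=MTVFLV
pos 22: only 0 nt remain (<3), stop (end of mRNA)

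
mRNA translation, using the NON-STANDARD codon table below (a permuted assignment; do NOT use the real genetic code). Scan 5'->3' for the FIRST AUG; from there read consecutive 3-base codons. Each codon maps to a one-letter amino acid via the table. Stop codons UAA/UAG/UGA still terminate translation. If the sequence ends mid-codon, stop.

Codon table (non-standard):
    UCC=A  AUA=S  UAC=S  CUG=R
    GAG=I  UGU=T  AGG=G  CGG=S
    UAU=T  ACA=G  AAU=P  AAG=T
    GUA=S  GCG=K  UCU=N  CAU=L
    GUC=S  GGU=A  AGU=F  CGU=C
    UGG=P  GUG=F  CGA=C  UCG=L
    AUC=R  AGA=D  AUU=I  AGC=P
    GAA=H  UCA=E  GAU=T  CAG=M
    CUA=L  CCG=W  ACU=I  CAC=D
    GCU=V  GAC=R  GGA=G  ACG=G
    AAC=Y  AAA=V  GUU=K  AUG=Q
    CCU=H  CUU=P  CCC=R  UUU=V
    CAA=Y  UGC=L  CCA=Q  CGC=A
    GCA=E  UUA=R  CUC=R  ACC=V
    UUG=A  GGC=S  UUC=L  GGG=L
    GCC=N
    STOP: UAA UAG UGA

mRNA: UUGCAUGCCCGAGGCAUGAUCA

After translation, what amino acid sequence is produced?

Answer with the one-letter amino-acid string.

Answer: QRIE

Derivation:
start AUG at pos 4
pos 4: AUG -> Q; peptide=Q
pos 7: CCC -> R; peptide=QR
pos 10: GAG -> I; peptide=QRI
pos 13: GCA -> E; peptide=QRIE
pos 16: UGA -> STOP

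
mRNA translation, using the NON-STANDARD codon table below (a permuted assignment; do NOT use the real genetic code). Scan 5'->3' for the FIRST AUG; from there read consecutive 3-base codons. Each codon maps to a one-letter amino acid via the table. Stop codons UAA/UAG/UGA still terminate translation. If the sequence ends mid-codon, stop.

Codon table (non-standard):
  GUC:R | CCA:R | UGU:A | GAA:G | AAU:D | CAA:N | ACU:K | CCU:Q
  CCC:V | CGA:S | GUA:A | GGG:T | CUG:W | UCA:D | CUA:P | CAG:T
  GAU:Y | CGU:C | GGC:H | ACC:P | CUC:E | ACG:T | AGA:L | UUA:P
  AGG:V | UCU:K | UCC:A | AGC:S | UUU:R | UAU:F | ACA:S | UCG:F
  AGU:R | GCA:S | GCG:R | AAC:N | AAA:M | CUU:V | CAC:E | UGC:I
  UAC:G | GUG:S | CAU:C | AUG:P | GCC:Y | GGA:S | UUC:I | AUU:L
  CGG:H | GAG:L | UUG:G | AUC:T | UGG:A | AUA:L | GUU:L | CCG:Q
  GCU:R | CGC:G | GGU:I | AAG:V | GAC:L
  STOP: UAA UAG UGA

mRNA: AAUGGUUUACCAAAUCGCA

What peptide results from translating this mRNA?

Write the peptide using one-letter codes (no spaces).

start AUG at pos 1
pos 1: AUG -> P; peptide=P
pos 4: GUU -> L; peptide=PL
pos 7: UAC -> G; peptide=PLG
pos 10: CAA -> N; peptide=PLGN
pos 13: AUC -> T; peptide=PLGNT
pos 16: GCA -> S; peptide=PLGNTS
pos 19: only 0 nt remain (<3), stop (end of mRNA)

Answer: PLGNTS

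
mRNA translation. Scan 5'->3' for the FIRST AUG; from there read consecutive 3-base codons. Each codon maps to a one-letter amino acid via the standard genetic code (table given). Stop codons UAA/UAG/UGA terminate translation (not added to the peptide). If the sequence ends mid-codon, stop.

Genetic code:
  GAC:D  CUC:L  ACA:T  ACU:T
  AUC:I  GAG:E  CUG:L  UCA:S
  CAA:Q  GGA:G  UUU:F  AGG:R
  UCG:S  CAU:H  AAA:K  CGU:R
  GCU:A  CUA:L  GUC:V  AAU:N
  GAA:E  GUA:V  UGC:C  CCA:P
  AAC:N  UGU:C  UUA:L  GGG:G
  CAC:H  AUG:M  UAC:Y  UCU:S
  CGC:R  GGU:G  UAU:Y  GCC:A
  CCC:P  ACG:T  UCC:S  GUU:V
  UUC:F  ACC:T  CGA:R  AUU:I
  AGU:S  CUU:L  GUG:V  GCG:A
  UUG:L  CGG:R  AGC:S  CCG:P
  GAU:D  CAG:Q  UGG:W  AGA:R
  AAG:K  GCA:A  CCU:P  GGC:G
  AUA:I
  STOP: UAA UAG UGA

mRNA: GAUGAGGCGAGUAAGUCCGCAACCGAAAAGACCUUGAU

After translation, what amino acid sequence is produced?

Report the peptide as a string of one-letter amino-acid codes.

start AUG at pos 1
pos 1: AUG -> M; peptide=M
pos 4: AGG -> R; peptide=MR
pos 7: CGA -> R; peptide=MRR
pos 10: GUA -> V; peptide=MRRV
pos 13: AGU -> S; peptide=MRRVS
pos 16: CCG -> P; peptide=MRRVSP
pos 19: CAA -> Q; peptide=MRRVSPQ
pos 22: CCG -> P; peptide=MRRVSPQP
pos 25: AAA -> K; peptide=MRRVSPQPK
pos 28: AGA -> R; peptide=MRRVSPQPKR
pos 31: CCU -> P; peptide=MRRVSPQPKRP
pos 34: UGA -> STOP

Answer: MRRVSPQPKRP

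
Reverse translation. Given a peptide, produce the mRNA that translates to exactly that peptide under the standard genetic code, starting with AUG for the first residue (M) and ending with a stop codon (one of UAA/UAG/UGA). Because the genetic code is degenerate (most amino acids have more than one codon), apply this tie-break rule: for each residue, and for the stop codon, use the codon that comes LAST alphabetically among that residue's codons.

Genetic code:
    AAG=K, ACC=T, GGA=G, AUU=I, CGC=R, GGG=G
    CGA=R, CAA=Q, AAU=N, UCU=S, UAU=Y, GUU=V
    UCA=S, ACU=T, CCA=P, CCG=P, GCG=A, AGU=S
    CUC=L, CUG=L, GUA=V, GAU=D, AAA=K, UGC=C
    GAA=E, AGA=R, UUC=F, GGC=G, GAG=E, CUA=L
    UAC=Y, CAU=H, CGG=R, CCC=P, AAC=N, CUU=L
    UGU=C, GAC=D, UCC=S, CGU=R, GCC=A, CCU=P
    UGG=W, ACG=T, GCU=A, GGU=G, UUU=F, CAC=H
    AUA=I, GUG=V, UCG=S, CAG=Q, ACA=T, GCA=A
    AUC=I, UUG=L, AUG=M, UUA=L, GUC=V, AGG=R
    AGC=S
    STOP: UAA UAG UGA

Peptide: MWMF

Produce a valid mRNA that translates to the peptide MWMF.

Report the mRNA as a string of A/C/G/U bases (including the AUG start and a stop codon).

Answer: mRNA: AUGUGGAUGUUUUGA

Derivation:
residue 1: M -> AUG (start codon)
residue 2: W -> UGG (only codon)
residue 3: M -> AUG (only codon)
residue 4: F codons sorted = UUC,UUU -> pick last = UUU
terminator: stop codons sorted = UAA,UAG,UGA -> pick last = UGA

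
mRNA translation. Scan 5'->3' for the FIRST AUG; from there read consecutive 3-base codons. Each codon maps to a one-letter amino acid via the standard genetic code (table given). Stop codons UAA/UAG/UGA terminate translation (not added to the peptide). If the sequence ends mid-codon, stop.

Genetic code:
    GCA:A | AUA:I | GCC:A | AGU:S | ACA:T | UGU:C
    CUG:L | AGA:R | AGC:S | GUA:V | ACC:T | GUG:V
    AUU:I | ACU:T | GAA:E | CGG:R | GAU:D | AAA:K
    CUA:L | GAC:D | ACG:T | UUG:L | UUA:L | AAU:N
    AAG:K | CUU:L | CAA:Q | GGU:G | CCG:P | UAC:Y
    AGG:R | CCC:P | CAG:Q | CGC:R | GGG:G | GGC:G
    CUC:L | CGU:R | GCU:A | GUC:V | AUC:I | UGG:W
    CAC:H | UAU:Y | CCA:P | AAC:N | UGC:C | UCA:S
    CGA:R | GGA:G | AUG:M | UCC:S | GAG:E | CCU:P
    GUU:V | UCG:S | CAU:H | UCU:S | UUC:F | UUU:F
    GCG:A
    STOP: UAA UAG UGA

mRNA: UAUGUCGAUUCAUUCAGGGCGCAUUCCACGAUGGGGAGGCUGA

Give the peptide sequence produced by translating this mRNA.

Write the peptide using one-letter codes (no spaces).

start AUG at pos 1
pos 1: AUG -> M; peptide=M
pos 4: UCG -> S; peptide=MS
pos 7: AUU -> I; peptide=MSI
pos 10: CAU -> H; peptide=MSIH
pos 13: UCA -> S; peptide=MSIHS
pos 16: GGG -> G; peptide=MSIHSG
pos 19: CGC -> R; peptide=MSIHSGR
pos 22: AUU -> I; peptide=MSIHSGRI
pos 25: CCA -> P; peptide=MSIHSGRIP
pos 28: CGA -> R; peptide=MSIHSGRIPR
pos 31: UGG -> W; peptide=MSIHSGRIPRW
pos 34: GGA -> G; peptide=MSIHSGRIPRWG
pos 37: GGC -> G; peptide=MSIHSGRIPRWGG
pos 40: UGA -> STOP

Answer: MSIHSGRIPRWGG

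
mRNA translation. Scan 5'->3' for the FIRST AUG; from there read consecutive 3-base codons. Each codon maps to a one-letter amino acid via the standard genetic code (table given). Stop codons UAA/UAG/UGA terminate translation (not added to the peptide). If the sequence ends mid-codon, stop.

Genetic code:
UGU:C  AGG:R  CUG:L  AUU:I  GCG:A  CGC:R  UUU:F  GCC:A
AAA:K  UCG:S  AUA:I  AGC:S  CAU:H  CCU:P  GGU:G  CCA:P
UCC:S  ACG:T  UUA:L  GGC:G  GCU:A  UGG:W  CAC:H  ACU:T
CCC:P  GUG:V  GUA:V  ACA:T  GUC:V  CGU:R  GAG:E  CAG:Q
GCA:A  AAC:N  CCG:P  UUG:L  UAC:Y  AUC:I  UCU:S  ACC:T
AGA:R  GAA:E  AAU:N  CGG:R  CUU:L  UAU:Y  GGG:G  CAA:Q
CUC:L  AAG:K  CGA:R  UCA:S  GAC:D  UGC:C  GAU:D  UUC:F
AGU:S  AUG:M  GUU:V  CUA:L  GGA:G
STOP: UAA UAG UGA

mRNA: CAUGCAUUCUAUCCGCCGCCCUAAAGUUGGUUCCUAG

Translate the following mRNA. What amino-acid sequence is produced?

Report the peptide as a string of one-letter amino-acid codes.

Answer: MHSIRRPKVGS

Derivation:
start AUG at pos 1
pos 1: AUG -> M; peptide=M
pos 4: CAU -> H; peptide=MH
pos 7: UCU -> S; peptide=MHS
pos 10: AUC -> I; peptide=MHSI
pos 13: CGC -> R; peptide=MHSIR
pos 16: CGC -> R; peptide=MHSIRR
pos 19: CCU -> P; peptide=MHSIRRP
pos 22: AAA -> K; peptide=MHSIRRPK
pos 25: GUU -> V; peptide=MHSIRRPKV
pos 28: GGU -> G; peptide=MHSIRRPKVG
pos 31: UCC -> S; peptide=MHSIRRPKVGS
pos 34: UAG -> STOP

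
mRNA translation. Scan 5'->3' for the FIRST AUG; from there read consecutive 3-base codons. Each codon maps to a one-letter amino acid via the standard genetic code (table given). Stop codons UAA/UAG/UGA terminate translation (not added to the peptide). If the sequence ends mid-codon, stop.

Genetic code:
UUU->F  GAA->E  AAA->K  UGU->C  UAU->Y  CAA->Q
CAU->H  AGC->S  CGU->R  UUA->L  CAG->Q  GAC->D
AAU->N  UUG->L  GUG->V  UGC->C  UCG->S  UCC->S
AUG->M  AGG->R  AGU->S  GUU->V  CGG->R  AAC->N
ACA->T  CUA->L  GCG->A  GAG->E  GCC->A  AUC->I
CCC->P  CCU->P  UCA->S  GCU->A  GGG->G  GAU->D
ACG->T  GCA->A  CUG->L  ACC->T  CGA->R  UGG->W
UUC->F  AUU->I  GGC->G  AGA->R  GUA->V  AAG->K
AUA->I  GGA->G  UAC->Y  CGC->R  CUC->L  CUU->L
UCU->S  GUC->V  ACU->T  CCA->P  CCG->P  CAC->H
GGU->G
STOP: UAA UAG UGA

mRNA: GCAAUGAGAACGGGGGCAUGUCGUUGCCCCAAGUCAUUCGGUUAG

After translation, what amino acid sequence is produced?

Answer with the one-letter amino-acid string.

start AUG at pos 3
pos 3: AUG -> M; peptide=M
pos 6: AGA -> R; peptide=MR
pos 9: ACG -> T; peptide=MRT
pos 12: GGG -> G; peptide=MRTG
pos 15: GCA -> A; peptide=MRTGA
pos 18: UGU -> C; peptide=MRTGAC
pos 21: CGU -> R; peptide=MRTGACR
pos 24: UGC -> C; peptide=MRTGACRC
pos 27: CCC -> P; peptide=MRTGACRCP
pos 30: AAG -> K; peptide=MRTGACRCPK
pos 33: UCA -> S; peptide=MRTGACRCPKS
pos 36: UUC -> F; peptide=MRTGACRCPKSF
pos 39: GGU -> G; peptide=MRTGACRCPKSFG
pos 42: UAG -> STOP

Answer: MRTGACRCPKSFG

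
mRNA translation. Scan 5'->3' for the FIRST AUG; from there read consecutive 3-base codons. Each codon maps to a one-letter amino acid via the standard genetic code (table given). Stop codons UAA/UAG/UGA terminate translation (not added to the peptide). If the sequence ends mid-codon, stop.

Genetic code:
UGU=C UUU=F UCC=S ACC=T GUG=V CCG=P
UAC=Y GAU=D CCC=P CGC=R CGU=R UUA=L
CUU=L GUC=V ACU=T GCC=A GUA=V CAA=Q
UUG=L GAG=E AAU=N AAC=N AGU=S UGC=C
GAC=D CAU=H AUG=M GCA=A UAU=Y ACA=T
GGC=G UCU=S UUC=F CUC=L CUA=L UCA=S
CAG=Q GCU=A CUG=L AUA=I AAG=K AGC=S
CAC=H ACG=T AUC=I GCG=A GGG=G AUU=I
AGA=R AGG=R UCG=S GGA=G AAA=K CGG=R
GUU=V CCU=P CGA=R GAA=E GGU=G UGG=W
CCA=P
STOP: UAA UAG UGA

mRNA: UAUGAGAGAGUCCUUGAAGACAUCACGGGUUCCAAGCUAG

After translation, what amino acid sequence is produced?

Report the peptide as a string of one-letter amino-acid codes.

start AUG at pos 1
pos 1: AUG -> M; peptide=M
pos 4: AGA -> R; peptide=MR
pos 7: GAG -> E; peptide=MRE
pos 10: UCC -> S; peptide=MRES
pos 13: UUG -> L; peptide=MRESL
pos 16: AAG -> K; peptide=MRESLK
pos 19: ACA -> T; peptide=MRESLKT
pos 22: UCA -> S; peptide=MRESLKTS
pos 25: CGG -> R; peptide=MRESLKTSR
pos 28: GUU -> V; peptide=MRESLKTSRV
pos 31: CCA -> P; peptide=MRESLKTSRVP
pos 34: AGC -> S; peptide=MRESLKTSRVPS
pos 37: UAG -> STOP

Answer: MRESLKTSRVPS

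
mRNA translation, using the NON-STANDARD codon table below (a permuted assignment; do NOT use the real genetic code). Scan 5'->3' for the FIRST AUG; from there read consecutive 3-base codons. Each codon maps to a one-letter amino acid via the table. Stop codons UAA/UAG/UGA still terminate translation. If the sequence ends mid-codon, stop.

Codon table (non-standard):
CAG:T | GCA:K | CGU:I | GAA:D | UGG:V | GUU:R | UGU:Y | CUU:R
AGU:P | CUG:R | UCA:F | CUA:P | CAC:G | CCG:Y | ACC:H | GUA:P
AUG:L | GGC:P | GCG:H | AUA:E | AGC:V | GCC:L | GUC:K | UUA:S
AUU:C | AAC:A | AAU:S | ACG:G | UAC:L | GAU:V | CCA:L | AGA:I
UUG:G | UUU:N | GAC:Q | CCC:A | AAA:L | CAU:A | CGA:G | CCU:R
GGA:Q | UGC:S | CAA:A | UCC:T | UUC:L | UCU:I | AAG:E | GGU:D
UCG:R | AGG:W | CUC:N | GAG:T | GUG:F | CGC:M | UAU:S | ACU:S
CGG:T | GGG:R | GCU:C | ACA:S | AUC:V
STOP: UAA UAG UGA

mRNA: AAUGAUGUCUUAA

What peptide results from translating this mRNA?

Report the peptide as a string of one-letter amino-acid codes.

start AUG at pos 1
pos 1: AUG -> L; peptide=L
pos 4: AUG -> L; peptide=LL
pos 7: UCU -> I; peptide=LLI
pos 10: UAA -> STOP

Answer: LLI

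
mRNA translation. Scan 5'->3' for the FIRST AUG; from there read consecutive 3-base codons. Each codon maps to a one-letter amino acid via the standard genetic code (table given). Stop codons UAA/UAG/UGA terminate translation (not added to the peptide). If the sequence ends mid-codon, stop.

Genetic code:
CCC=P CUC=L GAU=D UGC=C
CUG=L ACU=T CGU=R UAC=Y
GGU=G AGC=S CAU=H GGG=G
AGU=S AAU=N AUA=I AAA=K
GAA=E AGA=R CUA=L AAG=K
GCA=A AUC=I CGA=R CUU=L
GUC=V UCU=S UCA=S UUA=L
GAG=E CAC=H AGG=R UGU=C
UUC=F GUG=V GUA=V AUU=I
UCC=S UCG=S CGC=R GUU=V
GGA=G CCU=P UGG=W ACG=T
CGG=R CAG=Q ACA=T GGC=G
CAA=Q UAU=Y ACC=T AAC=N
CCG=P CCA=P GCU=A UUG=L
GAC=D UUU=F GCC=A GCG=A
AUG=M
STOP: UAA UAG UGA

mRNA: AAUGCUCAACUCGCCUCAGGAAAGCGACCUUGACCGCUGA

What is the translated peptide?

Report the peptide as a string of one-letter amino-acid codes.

Answer: MLNSPQESDLDR

Derivation:
start AUG at pos 1
pos 1: AUG -> M; peptide=M
pos 4: CUC -> L; peptide=ML
pos 7: AAC -> N; peptide=MLN
pos 10: UCG -> S; peptide=MLNS
pos 13: CCU -> P; peptide=MLNSP
pos 16: CAG -> Q; peptide=MLNSPQ
pos 19: GAA -> E; peptide=MLNSPQE
pos 22: AGC -> S; peptide=MLNSPQES
pos 25: GAC -> D; peptide=MLNSPQESD
pos 28: CUU -> L; peptide=MLNSPQESDL
pos 31: GAC -> D; peptide=MLNSPQESDLD
pos 34: CGC -> R; peptide=MLNSPQESDLDR
pos 37: UGA -> STOP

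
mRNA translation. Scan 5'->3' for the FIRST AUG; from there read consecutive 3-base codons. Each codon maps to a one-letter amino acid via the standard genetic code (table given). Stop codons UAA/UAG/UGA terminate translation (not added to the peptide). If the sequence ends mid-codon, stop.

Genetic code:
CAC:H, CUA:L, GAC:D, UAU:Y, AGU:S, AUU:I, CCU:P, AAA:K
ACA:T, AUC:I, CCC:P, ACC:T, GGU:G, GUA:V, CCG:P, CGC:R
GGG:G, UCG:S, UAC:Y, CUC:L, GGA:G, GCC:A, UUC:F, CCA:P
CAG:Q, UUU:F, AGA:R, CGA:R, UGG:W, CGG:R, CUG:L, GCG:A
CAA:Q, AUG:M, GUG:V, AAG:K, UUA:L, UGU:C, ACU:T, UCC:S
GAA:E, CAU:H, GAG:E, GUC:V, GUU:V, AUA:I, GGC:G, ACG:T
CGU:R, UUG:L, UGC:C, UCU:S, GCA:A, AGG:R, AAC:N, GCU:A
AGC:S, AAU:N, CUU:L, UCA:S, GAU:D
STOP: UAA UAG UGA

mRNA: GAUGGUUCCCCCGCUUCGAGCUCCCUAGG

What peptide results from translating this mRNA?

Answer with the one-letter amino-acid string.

Answer: MVPPLRAP

Derivation:
start AUG at pos 1
pos 1: AUG -> M; peptide=M
pos 4: GUU -> V; peptide=MV
pos 7: CCC -> P; peptide=MVP
pos 10: CCG -> P; peptide=MVPP
pos 13: CUU -> L; peptide=MVPPL
pos 16: CGA -> R; peptide=MVPPLR
pos 19: GCU -> A; peptide=MVPPLRA
pos 22: CCC -> P; peptide=MVPPLRAP
pos 25: UAG -> STOP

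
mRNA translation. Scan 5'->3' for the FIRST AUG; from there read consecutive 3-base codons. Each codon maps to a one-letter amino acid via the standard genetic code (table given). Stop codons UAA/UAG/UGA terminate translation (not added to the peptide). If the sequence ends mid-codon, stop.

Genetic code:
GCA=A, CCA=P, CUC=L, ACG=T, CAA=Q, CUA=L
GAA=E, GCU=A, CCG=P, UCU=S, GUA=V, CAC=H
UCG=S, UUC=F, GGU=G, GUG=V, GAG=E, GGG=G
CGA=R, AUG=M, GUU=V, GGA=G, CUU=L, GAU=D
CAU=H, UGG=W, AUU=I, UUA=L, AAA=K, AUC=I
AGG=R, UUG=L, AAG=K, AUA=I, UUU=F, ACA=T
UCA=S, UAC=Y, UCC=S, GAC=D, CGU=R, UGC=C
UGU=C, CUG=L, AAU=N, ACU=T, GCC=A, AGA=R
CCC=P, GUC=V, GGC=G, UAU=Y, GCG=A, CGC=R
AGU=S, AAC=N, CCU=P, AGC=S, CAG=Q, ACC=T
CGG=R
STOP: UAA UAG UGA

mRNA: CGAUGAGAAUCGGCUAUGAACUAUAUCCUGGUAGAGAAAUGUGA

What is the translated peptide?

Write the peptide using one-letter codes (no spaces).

start AUG at pos 2
pos 2: AUG -> M; peptide=M
pos 5: AGA -> R; peptide=MR
pos 8: AUC -> I; peptide=MRI
pos 11: GGC -> G; peptide=MRIG
pos 14: UAU -> Y; peptide=MRIGY
pos 17: GAA -> E; peptide=MRIGYE
pos 20: CUA -> L; peptide=MRIGYEL
pos 23: UAU -> Y; peptide=MRIGYELY
pos 26: CCU -> P; peptide=MRIGYELYP
pos 29: GGU -> G; peptide=MRIGYELYPG
pos 32: AGA -> R; peptide=MRIGYELYPGR
pos 35: GAA -> E; peptide=MRIGYELYPGRE
pos 38: AUG -> M; peptide=MRIGYELYPGREM
pos 41: UGA -> STOP

Answer: MRIGYELYPGREM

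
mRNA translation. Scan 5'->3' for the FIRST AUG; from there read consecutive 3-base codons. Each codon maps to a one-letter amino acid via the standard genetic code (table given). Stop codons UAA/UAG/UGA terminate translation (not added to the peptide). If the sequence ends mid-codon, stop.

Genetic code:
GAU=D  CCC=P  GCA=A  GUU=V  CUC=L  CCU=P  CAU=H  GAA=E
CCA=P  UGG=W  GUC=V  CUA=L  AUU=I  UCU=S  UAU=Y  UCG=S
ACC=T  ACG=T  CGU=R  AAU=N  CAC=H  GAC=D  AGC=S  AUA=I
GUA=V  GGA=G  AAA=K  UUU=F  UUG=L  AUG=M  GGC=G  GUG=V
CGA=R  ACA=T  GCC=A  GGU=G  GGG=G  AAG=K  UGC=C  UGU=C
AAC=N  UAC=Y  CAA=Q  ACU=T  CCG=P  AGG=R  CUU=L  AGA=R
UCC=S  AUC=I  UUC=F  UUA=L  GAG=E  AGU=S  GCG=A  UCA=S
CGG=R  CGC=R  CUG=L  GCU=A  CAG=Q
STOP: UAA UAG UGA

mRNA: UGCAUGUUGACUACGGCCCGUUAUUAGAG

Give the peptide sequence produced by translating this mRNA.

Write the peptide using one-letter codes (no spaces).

start AUG at pos 3
pos 3: AUG -> M; peptide=M
pos 6: UUG -> L; peptide=ML
pos 9: ACU -> T; peptide=MLT
pos 12: ACG -> T; peptide=MLTT
pos 15: GCC -> A; peptide=MLTTA
pos 18: CGU -> R; peptide=MLTTAR
pos 21: UAU -> Y; peptide=MLTTARY
pos 24: UAG -> STOP

Answer: MLTTARY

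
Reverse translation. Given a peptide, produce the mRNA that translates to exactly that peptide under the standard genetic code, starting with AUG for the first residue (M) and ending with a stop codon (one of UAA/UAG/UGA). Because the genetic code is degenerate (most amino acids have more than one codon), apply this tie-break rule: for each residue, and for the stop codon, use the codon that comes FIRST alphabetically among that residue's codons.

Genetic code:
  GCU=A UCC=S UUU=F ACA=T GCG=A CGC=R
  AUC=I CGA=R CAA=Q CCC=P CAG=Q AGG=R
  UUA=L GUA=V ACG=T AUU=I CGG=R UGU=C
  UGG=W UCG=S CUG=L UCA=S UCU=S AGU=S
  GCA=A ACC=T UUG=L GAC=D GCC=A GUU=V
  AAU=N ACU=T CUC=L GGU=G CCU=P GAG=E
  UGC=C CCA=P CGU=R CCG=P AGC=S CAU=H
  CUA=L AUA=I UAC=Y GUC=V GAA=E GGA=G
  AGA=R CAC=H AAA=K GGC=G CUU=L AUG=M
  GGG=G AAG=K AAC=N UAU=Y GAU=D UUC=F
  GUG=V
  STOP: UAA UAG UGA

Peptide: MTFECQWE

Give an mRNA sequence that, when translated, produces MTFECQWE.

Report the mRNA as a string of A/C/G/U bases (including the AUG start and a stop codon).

Answer: mRNA: AUGACAUUCGAAUGCCAAUGGGAAUAA

Derivation:
residue 1: M -> AUG (start codon)
residue 2: T codons sorted = ACA,ACC,ACG,ACU -> pick first = ACA
residue 3: F codons sorted = UUC,UUU -> pick first = UUC
residue 4: E codons sorted = GAA,GAG -> pick first = GAA
residue 5: C codons sorted = UGC,UGU -> pick first = UGC
residue 6: Q codons sorted = CAA,CAG -> pick first = CAA
residue 7: W -> UGG (only codon)
residue 8: E codons sorted = GAA,GAG -> pick first = GAA
terminator: stop codons sorted = UAA,UAG,UGA -> pick first = UAA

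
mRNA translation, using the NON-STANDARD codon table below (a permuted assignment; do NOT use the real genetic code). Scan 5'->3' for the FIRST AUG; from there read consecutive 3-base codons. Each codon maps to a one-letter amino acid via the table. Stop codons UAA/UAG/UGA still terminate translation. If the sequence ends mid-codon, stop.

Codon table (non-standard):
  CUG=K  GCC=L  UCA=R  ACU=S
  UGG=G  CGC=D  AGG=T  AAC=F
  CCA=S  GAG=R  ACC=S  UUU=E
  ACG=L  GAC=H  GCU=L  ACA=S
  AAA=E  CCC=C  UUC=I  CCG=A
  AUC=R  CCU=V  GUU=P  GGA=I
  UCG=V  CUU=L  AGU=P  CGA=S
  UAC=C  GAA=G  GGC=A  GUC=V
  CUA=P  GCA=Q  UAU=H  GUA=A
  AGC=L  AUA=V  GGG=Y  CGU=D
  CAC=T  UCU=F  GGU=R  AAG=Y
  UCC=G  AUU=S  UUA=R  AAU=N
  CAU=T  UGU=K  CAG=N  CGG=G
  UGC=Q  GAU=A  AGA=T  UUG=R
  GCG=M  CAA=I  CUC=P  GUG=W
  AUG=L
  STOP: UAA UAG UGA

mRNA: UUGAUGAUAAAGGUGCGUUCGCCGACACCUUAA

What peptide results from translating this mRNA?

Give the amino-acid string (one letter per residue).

Answer: LVYWDVASV

Derivation:
start AUG at pos 3
pos 3: AUG -> L; peptide=L
pos 6: AUA -> V; peptide=LV
pos 9: AAG -> Y; peptide=LVY
pos 12: GUG -> W; peptide=LVYW
pos 15: CGU -> D; peptide=LVYWD
pos 18: UCG -> V; peptide=LVYWDV
pos 21: CCG -> A; peptide=LVYWDVA
pos 24: ACA -> S; peptide=LVYWDVAS
pos 27: CCU -> V; peptide=LVYWDVASV
pos 30: UAA -> STOP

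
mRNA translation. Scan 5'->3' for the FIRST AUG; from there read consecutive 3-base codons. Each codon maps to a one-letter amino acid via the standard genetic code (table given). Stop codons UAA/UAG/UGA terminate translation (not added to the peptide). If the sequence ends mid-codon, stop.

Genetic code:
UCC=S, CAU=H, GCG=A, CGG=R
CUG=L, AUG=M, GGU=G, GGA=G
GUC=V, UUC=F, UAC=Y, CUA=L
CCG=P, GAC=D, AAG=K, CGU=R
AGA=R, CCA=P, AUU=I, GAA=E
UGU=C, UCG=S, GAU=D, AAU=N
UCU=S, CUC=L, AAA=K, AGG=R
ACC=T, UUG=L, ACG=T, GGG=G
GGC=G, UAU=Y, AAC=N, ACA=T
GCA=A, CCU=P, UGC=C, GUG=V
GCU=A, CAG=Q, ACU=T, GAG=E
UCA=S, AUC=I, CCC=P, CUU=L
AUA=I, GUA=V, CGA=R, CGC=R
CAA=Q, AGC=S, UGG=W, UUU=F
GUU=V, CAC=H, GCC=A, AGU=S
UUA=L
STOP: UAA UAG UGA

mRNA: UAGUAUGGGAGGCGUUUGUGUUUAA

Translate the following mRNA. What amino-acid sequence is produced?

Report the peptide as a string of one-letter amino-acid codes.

start AUG at pos 4
pos 4: AUG -> M; peptide=M
pos 7: GGA -> G; peptide=MG
pos 10: GGC -> G; peptide=MGG
pos 13: GUU -> V; peptide=MGGV
pos 16: UGU -> C; peptide=MGGVC
pos 19: GUU -> V; peptide=MGGVCV
pos 22: UAA -> STOP

Answer: MGGVCV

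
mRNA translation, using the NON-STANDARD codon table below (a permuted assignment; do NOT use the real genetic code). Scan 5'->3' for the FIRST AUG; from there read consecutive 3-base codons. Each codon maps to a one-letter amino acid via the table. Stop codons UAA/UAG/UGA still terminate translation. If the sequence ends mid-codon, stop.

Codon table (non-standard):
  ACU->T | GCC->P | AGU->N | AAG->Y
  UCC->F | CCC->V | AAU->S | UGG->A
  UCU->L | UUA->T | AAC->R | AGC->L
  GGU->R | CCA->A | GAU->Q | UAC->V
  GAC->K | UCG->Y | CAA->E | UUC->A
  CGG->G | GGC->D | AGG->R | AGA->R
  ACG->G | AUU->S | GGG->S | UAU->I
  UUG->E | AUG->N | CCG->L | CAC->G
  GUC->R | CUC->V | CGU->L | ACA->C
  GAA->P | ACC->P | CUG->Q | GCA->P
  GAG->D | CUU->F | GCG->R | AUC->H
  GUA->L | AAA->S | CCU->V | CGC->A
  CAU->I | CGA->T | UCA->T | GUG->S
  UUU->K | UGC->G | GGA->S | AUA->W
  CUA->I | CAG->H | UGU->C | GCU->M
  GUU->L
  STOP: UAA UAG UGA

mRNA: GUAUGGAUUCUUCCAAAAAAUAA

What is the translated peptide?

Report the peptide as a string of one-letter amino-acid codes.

Answer: NQLFSS

Derivation:
start AUG at pos 2
pos 2: AUG -> N; peptide=N
pos 5: GAU -> Q; peptide=NQ
pos 8: UCU -> L; peptide=NQL
pos 11: UCC -> F; peptide=NQLF
pos 14: AAA -> S; peptide=NQLFS
pos 17: AAA -> S; peptide=NQLFSS
pos 20: UAA -> STOP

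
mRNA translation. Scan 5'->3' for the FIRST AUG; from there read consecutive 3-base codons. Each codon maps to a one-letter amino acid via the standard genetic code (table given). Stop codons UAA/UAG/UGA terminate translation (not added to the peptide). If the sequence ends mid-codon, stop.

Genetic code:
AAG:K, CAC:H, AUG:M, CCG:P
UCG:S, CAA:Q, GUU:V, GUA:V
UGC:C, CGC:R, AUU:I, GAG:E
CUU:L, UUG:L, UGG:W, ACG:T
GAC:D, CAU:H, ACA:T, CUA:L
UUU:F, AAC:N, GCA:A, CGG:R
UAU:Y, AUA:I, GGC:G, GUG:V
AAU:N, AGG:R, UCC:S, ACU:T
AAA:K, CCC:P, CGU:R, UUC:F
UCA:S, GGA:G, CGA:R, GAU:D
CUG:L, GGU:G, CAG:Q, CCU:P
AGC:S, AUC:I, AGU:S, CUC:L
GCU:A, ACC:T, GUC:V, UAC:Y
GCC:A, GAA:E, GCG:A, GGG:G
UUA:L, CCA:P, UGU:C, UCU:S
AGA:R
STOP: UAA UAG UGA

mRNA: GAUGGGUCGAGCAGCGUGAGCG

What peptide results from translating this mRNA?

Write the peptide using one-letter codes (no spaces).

Answer: MGRAA

Derivation:
start AUG at pos 1
pos 1: AUG -> M; peptide=M
pos 4: GGU -> G; peptide=MG
pos 7: CGA -> R; peptide=MGR
pos 10: GCA -> A; peptide=MGRA
pos 13: GCG -> A; peptide=MGRAA
pos 16: UGA -> STOP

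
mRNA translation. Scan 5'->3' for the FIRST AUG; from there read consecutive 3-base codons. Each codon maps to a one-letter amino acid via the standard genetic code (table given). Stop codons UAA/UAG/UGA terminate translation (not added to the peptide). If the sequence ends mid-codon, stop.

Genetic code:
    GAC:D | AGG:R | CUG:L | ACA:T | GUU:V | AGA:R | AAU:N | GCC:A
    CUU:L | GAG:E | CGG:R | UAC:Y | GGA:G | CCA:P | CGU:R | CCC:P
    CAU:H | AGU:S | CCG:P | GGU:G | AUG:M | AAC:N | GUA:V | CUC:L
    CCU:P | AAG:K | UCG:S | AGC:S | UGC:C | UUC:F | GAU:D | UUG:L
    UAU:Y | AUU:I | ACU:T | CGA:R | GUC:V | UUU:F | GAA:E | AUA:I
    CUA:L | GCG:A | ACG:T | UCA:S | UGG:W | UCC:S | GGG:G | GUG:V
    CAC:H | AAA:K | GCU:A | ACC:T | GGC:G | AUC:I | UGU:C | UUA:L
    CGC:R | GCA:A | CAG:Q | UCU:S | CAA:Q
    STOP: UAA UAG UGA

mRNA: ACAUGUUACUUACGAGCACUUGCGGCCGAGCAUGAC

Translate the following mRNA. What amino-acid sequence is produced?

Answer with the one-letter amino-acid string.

start AUG at pos 2
pos 2: AUG -> M; peptide=M
pos 5: UUA -> L; peptide=ML
pos 8: CUU -> L; peptide=MLL
pos 11: ACG -> T; peptide=MLLT
pos 14: AGC -> S; peptide=MLLTS
pos 17: ACU -> T; peptide=MLLTST
pos 20: UGC -> C; peptide=MLLTSTC
pos 23: GGC -> G; peptide=MLLTSTCG
pos 26: CGA -> R; peptide=MLLTSTCGR
pos 29: GCA -> A; peptide=MLLTSTCGRA
pos 32: UGA -> STOP

Answer: MLLTSTCGRA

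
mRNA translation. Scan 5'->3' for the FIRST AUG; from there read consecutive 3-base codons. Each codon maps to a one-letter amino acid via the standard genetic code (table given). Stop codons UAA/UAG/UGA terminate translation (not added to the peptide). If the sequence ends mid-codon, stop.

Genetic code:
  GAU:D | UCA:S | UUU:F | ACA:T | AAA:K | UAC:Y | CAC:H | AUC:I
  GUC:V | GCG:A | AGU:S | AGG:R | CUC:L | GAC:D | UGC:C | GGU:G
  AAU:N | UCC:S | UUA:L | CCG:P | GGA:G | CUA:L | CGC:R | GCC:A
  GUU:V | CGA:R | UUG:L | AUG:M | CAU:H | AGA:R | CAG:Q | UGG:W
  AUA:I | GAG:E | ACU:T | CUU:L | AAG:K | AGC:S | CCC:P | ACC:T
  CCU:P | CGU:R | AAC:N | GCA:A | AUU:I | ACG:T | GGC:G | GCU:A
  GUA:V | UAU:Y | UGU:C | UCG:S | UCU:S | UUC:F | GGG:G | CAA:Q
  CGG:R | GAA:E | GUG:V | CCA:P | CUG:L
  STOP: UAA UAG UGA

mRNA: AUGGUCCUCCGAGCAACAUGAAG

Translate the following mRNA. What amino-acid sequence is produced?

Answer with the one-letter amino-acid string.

Answer: MVLRAT

Derivation:
start AUG at pos 0
pos 0: AUG -> M; peptide=M
pos 3: GUC -> V; peptide=MV
pos 6: CUC -> L; peptide=MVL
pos 9: CGA -> R; peptide=MVLR
pos 12: GCA -> A; peptide=MVLRA
pos 15: ACA -> T; peptide=MVLRAT
pos 18: UGA -> STOP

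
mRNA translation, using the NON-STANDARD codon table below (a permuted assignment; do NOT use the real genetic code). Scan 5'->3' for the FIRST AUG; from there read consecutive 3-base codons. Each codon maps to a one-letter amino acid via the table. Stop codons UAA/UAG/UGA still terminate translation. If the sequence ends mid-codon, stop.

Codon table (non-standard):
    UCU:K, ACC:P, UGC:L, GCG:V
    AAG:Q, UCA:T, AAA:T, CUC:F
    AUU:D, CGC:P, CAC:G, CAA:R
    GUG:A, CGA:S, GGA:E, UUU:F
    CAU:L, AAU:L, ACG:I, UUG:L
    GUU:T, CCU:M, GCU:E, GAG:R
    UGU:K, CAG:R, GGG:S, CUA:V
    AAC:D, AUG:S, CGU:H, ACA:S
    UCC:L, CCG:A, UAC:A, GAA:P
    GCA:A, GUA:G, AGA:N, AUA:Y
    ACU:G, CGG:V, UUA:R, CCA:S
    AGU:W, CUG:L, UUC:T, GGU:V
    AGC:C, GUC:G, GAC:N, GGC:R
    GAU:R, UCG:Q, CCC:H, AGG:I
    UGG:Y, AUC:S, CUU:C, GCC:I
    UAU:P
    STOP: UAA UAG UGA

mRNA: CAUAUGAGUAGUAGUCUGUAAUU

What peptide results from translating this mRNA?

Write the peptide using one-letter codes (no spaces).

Answer: SWWWL

Derivation:
start AUG at pos 3
pos 3: AUG -> S; peptide=S
pos 6: AGU -> W; peptide=SW
pos 9: AGU -> W; peptide=SWW
pos 12: AGU -> W; peptide=SWWW
pos 15: CUG -> L; peptide=SWWWL
pos 18: UAA -> STOP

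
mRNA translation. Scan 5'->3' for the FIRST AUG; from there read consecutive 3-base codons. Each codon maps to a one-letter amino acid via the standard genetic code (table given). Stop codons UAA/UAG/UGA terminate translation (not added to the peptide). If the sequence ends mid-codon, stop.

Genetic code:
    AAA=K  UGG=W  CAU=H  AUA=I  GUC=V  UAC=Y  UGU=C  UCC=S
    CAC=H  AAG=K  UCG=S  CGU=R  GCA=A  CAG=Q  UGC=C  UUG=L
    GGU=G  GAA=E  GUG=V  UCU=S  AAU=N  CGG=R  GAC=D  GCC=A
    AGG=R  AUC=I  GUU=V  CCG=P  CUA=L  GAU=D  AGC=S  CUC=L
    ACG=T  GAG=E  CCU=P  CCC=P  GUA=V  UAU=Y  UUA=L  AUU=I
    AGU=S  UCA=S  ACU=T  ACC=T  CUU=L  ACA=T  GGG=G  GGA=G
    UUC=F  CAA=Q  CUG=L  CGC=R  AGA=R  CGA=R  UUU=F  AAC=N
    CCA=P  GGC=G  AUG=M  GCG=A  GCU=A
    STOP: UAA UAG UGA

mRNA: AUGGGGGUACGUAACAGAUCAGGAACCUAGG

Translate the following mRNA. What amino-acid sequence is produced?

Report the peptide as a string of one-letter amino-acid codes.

start AUG at pos 0
pos 0: AUG -> M; peptide=M
pos 3: GGG -> G; peptide=MG
pos 6: GUA -> V; peptide=MGV
pos 9: CGU -> R; peptide=MGVR
pos 12: AAC -> N; peptide=MGVRN
pos 15: AGA -> R; peptide=MGVRNR
pos 18: UCA -> S; peptide=MGVRNRS
pos 21: GGA -> G; peptide=MGVRNRSG
pos 24: ACC -> T; peptide=MGVRNRSGT
pos 27: UAG -> STOP

Answer: MGVRNRSGT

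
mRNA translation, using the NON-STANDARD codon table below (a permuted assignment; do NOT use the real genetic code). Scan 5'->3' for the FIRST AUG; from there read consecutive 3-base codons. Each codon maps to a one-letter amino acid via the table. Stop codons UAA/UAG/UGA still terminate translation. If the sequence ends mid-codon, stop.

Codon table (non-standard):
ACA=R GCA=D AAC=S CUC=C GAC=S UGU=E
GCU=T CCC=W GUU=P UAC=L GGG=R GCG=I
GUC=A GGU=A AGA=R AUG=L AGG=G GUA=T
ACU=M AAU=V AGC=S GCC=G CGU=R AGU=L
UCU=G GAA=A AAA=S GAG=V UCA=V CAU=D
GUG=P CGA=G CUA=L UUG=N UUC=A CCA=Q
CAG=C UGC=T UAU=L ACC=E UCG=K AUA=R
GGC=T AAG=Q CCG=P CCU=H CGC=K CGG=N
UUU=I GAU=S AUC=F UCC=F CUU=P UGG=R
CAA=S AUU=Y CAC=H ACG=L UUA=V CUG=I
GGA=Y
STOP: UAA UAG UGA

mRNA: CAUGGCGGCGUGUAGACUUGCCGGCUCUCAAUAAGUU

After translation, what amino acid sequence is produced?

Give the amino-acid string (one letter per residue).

Answer: LIIERPGTGS

Derivation:
start AUG at pos 1
pos 1: AUG -> L; peptide=L
pos 4: GCG -> I; peptide=LI
pos 7: GCG -> I; peptide=LII
pos 10: UGU -> E; peptide=LIIE
pos 13: AGA -> R; peptide=LIIER
pos 16: CUU -> P; peptide=LIIERP
pos 19: GCC -> G; peptide=LIIERPG
pos 22: GGC -> T; peptide=LIIERPGT
pos 25: UCU -> G; peptide=LIIERPGTG
pos 28: CAA -> S; peptide=LIIERPGTGS
pos 31: UAA -> STOP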